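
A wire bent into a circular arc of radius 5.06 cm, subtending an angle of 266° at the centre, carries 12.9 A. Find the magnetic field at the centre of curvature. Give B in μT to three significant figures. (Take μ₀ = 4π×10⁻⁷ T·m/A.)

The Biot–Savart field of a circular arc at its centre is B = μ₀Iφ/(4πR), with φ = 4.643 rad.
B = (4π×10⁻⁷ × 12.9 × 4.643) / (4π × 0.0506) = 1.18×10⁻⁴ T.

B ≈ 118 μT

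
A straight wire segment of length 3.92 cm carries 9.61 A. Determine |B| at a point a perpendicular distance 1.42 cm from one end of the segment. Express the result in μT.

B ≈ 63.6 μT

For a finite straight segment, B = (μ₀I/4πd)(sinθ₁ + sinθ₂), where θ₁, θ₂ are the angles from the perpendicular to each end.
The perpendicular foot is at one end, so the two end-offsets along the wire are 0 and L = 0.0392 m.
sinθ₁ = 0/√(0²+0.0142²) = 0.0000; sinθ₂ = 0.0392/√(0.0392²+0.0142²) = 0.9402.
B = (4π×10⁻⁷ × 9.61) / (4π × 0.0142) × (0.0000 + 0.9402) = 6.36×10⁻⁵ T.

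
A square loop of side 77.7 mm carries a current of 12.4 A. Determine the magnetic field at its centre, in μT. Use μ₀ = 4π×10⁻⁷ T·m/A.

B ≈ 181 μT

Each side is a finite straight segment at perpendicular distance d = a/(2 tan(π/4)) = 0.03885 m from the centre, with end-angles ±π/4.
One side contributes B₁ = (μ₀I/4πd)·2 sin(π/4) = 4.51×10⁻⁵ T.
All 4 sides add in the same direction: B = 4 × 4.51×10⁻⁵ = 1.81×10⁻⁴ T.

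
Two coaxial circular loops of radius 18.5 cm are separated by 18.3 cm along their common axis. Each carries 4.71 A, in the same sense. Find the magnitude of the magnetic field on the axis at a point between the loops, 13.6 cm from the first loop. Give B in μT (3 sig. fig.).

B ≈ 22.9 μT

Each loop contributes B = μ₀IR²/[2(R²+z²)^(3/2)] on the axis, with z measured from that loop.
Loop 1 (z = 0.136 m): B₁ = 8.37×10⁻⁶ T. Loop 2 (z = 0.047 m): B₂ = 1.46×10⁻⁵ T.
The fields add: B = B₁ + B₂ = 2.29×10⁻⁵ T.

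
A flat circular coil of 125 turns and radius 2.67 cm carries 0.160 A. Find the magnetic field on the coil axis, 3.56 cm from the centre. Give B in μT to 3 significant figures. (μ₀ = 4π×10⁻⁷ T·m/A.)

B ≈ 102 μT

For an N-turn flat coil, B = Nμ₀IR²/[2(R²+z²)^(3/2)] with R = 0.0267 m, z = 0.0356 m.
B = 125 × 8.13×10⁻⁷ T = 1.02×10⁻⁴ T.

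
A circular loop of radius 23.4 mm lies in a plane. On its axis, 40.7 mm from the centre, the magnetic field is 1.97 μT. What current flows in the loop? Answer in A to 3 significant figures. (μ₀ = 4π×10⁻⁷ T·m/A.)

On the axis of a loop, B = μ₀IR²/[2(R²+z²)^(3/2)], so I = 2B(R²+z²)^(3/2)/(μ₀R²).
R² + z² = 0.0005476 + 0.001656 = 0.002204 m²; raised to 3/2 gives 1.03×10⁻⁴ m³.
I = 2 × 1.97×10⁻⁶ × 1.03×10⁻⁴ / (1.26×10⁻⁶ × 0.0005476) = 0.592 A.

I ≈ 0.592 A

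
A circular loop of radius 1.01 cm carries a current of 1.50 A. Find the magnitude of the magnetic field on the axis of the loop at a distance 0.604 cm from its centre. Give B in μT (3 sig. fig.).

B ≈ 59.0 μT

On the axis of a circular loop, B = μ₀IR² / [2(R²+z²)^(3/2)].
R² + z² = (0.0101)² + (0.00604)² = 0.0001385 m², and (R²+z²)^(3/2) = 1.63×10⁻⁶ m³.
B = (4π×10⁻⁷ × 1.50 × 0.000102) / (2 × 1.63×10⁻⁶) = 5.90×10⁻⁵ T.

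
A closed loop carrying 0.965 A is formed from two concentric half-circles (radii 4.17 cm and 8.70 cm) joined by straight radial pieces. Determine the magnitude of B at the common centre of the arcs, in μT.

The radial connectors point toward the centre, so dl × r̂ = 0 and they contribute nothing.
Each semicircle gives μ₀I/(4R): inner arc 7.27×10⁻⁶ T, outer arc 3.48×10⁻⁶ T.
The two arcs carry current in opposite angular senses, so their fields oppose: B = |7.27×10⁻⁶ − 3.48×10⁻⁶| = 3.79×10⁻⁶ T.

B ≈ 3.79 μT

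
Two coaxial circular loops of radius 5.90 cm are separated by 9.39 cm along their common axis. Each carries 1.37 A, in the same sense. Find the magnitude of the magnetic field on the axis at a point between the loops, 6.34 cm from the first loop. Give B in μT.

B ≈ 14.8 μT

Each loop contributes B = μ₀IR²/[2(R²+z²)^(3/2)] on the axis, with z measured from that loop.
Loop 1 (z = 0.0634 m): B₁ = 4.61×10⁻⁶ T. Loop 2 (z = 0.0305 m): B₂ = 1.02×10⁻⁵ T.
The fields add: B = B₁ + B₂ = 1.48×10⁻⁵ T.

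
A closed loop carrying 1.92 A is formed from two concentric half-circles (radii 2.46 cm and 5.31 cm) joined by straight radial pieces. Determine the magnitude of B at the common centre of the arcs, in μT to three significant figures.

B ≈ 13.2 μT

The radial connectors point toward the centre, so dl × r̂ = 0 and they contribute nothing.
Each semicircle gives μ₀I/(4R): inner arc 2.45×10⁻⁵ T, outer arc 1.14×10⁻⁵ T.
The two arcs carry current in opposite angular senses, so their fields oppose: B = |2.45×10⁻⁵ − 1.14×10⁻⁵| = 1.32×10⁻⁵ T.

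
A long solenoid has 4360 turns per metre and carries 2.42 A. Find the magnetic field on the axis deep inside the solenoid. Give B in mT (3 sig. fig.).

Inside a long solenoid, B = μ₀nI with n = 4360 turns/m.
B = 4π×10⁻⁷ × 4360 × 2.42 = 1.33×10⁻² T.

B ≈ 13.3 mT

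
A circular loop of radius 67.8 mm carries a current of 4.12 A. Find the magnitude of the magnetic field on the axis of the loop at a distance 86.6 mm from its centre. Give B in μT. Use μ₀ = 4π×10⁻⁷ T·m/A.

B ≈ 8.94 μT

On the axis of a circular loop, B = μ₀IR² / [2(R²+z²)^(3/2)].
R² + z² = (0.0678)² + (0.0866)² = 0.0121 m², and (R²+z²)^(3/2) = 1.33×10⁻³ m³.
B = (4π×10⁻⁷ × 4.12 × 0.004597) / (2 × 1.33×10⁻³) = 8.94×10⁻⁶ T.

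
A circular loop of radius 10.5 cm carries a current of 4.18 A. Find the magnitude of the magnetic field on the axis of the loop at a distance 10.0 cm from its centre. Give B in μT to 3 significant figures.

B ≈ 9.50 μT

On the axis of a circular loop, B = μ₀IR² / [2(R²+z²)^(3/2)].
R² + z² = (0.105)² + (0.1)² = 0.02103 m², and (R²+z²)^(3/2) = 3.05×10⁻³ m³.
B = (4π×10⁻⁷ × 4.18 × 0.01102) / (2 × 3.05×10⁻³) = 9.50×10⁻⁶ T.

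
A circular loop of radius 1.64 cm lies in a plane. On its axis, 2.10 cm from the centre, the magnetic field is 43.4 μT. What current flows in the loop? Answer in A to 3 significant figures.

On the axis of a loop, B = μ₀IR²/[2(R²+z²)^(3/2)], so I = 2B(R²+z²)^(3/2)/(μ₀R²).
R² + z² = 0.000269 + 0.000441 = 0.00071 m²; raised to 3/2 gives 1.89×10⁻⁵ m³.
I = 2 × 4.34×10⁻⁵ × 1.89×10⁻⁵ / (1.26×10⁻⁶ × 0.000269) = 4.86 A.

I ≈ 4.86 A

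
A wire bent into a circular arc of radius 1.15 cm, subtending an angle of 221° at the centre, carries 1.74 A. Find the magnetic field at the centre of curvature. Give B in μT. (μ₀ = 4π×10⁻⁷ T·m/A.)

The Biot–Savart field of a circular arc at its centre is B = μ₀Iφ/(4πR), with φ = 3.857 rad.
B = (4π×10⁻⁷ × 1.74 × 3.857) / (4π × 0.0115) = 5.84×10⁻⁵ T.

B ≈ 58.4 μT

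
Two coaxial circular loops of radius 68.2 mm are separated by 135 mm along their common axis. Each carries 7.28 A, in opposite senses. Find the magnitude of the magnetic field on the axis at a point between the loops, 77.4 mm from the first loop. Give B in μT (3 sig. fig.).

Each loop contributes B = μ₀IR²/[2(R²+z²)^(3/2)] on the axis, with z measured from that loop.
Loop 1 (z = 0.0774 m): B₁ = 1.94×10⁻⁵ T. Loop 2 (z = 0.0576 m): B₂ = 2.99×10⁻⁵ T.
The fields oppose: B = |B₁ − B₂| = 1.05×10⁻⁵ T.

B ≈ 10.5 μT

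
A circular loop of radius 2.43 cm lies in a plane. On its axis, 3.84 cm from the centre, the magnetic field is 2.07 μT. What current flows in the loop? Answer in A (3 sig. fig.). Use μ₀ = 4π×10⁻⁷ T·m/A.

I ≈ 0.524 A

On the axis of a loop, B = μ₀IR²/[2(R²+z²)^(3/2)], so I = 2B(R²+z²)^(3/2)/(μ₀R²).
R² + z² = 0.0005905 + 0.001475 = 0.002065 m²; raised to 3/2 gives 9.38×10⁻⁵ m³.
I = 2 × 2.07×10⁻⁶ × 9.38×10⁻⁵ / (1.26×10⁻⁶ × 0.0005905) = 0.524 A.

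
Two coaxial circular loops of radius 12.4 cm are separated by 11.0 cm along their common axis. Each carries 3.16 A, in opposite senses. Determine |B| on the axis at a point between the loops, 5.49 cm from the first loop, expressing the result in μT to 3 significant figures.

B ≈ 0.0219 μT

Each loop contributes B = μ₀IR²/[2(R²+z²)^(3/2)] on the axis, with z measured from that loop.
Loop 1 (z = 0.0549 m): B₁ = 1.22×10⁻⁵ T. Loop 2 (z = 0.0551 m): B₂ = 1.22×10⁻⁵ T.
The fields oppose: B = |B₁ − B₂| = 2.19×10⁻⁸ T.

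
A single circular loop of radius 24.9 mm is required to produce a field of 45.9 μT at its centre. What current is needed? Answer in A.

At the centre of a circular loop B = μ₀I/(2R), so I = 2RB/μ₀.
With R = 0.0249 m, I = 2 × 0.0249 × 4.59×10⁻⁵ / (4π×10⁻⁷) = 1.82 A.

I ≈ 1.82 A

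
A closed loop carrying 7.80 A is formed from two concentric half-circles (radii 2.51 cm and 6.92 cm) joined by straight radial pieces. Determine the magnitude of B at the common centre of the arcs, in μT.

B ≈ 62.2 μT

The radial connectors point toward the centre, so dl × r̂ = 0 and they contribute nothing.
Each semicircle gives μ₀I/(4R): inner arc 9.76×10⁻⁵ T, outer arc 3.54×10⁻⁵ T.
The two arcs carry current in opposite angular senses, so their fields oppose: B = |9.76×10⁻⁵ − 3.54×10⁻⁵| = 6.22×10⁻⁵ T.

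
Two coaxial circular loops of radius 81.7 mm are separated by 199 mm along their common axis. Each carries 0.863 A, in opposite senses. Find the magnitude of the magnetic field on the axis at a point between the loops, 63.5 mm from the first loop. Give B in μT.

B ≈ 2.35 μT

Each loop contributes B = μ₀IR²/[2(R²+z²)^(3/2)] on the axis, with z measured from that loop.
Loop 1 (z = 0.0635 m): B₁ = 3.27×10⁻⁶ T. Loop 2 (z = 0.1355 m): B₂ = 9.14×10⁻⁷ T.
The fields oppose: B = |B₁ − B₂| = 2.35×10⁻⁶ T.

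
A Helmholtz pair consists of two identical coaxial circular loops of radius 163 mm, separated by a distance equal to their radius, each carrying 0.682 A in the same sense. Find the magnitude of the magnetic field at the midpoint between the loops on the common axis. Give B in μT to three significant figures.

B ≈ 3.76 μT

Each loop contributes B = μ₀IR²/[2(R²+z²)^(3/2)] on the axis, with z measured from that loop.
Loop 1 (z = 0.0815 m): B₁ = 1.88×10⁻⁶ T. Loop 2 (z = 0.0815 m): B₂ = 1.88×10⁻⁶ T.
The fields add: B = B₁ + B₂ = 3.76×10⁻⁶ T.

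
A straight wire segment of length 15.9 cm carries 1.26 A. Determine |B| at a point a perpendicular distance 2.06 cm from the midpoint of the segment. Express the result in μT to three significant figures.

B ≈ 11.8 μT

For a finite straight segment, B = (μ₀I/4πd)(sinθ₁ + sinθ₂), where θ₁, θ₂ are the angles from the perpendicular to each end.
The perpendicular from the point meets the wire at its midpoint, so each end is L/2 = 0.0795 m away along the wire.
sinθ₁ = 0.0795/√(0.0795²+0.0206²) = 0.9680; sinθ₂ = 0.0795/√(0.0795²+0.0206²) = 0.9680.
B = (4π×10⁻⁷ × 1.26) / (4π × 0.0206) × (0.9680 + 0.9680) = 1.18×10⁻⁵ T.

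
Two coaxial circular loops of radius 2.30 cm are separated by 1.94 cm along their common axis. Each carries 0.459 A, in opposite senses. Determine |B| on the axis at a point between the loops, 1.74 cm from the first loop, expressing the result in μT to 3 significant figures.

Each loop contributes B = μ₀IR²/[2(R²+z²)^(3/2)] on the axis, with z measured from that loop.
Loop 1 (z = 0.0174 m): B₁ = 6.36×10⁻⁶ T. Loop 2 (z = 0.002 m): B₂ = 1.24×10⁻⁵ T.
The fields oppose: B = |B₁ − B₂| = 6.04×10⁻⁶ T.

B ≈ 6.04 μT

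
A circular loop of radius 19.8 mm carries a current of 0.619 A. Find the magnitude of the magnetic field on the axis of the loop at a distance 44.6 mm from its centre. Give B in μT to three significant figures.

On the axis of a circular loop, B = μ₀IR² / [2(R²+z²)^(3/2)].
R² + z² = (0.0198)² + (0.0446)² = 0.002381 m², and (R²+z²)^(3/2) = 1.16×10⁻⁴ m³.
B = (4π×10⁻⁷ × 0.619 × 0.000392) / (2 × 1.16×10⁻⁴) = 1.31×10⁻⁶ T.

B ≈ 1.31 μT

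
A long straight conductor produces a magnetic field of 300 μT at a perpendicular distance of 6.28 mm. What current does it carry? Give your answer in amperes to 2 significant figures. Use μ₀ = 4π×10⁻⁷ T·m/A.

I ≈ 9.4 A

For a long straight wire B = μ₀I/(2πd), so I = 2πdB/μ₀.
I = 2π × 0.00628 × 3.00×10⁻⁴ / (4π×10⁻⁷) = 9.42 A.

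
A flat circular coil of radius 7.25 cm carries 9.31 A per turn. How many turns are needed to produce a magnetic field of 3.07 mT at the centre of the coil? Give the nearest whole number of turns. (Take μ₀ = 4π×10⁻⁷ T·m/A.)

For an N-turn coil, B = Nμ₀I/(2R). A single turn gives B₁ = 8.07×10⁻⁵ T with R = 0.0725 m.
N = B/B₁ = 3.07×10⁻³ / 8.07×10⁻⁵ = 38.05.

N = 38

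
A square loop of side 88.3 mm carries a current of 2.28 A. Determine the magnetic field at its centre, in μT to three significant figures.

Each side is a finite straight segment at perpendicular distance d = a/(2 tan(π/4)) = 0.04415 m from the centre, with end-angles ±π/4.
One side contributes B₁ = (μ₀I/4πd)·2 sin(π/4) = 7.30×10⁻⁶ T.
All 4 sides add in the same direction: B = 4 × 7.30×10⁻⁶ = 2.92×10⁻⁵ T.

B ≈ 29.2 μT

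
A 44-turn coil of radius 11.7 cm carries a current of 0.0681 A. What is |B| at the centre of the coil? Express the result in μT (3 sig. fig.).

For an N-turn flat coil, B = Nμ₀I/(2R) with R = 0.117 m.
B = 44 × 3.66×10⁻⁷ T = 1.61×10⁻⁵ T.

B ≈ 16.1 μT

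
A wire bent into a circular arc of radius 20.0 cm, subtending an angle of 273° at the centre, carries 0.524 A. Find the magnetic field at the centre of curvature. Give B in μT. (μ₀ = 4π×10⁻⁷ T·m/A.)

B ≈ 1.25 μT

The Biot–Savart field of a circular arc at its centre is B = μ₀Iφ/(4πR), with φ = 4.765 rad.
B = (4π×10⁻⁷ × 0.524 × 4.765) / (4π × 0.2) = 1.25×10⁻⁶ T.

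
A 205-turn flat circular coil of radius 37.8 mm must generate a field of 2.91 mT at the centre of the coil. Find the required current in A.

For an N-turn coil, B = Nμ₀I/(2R) with R = 0.0378 m, so I = 2RB/(Nμ₀) = 2 × 0.0378 × 2.91×10⁻³ / (205 × 4π×10⁻⁷) = 0.854 A.

I ≈ 0.854 A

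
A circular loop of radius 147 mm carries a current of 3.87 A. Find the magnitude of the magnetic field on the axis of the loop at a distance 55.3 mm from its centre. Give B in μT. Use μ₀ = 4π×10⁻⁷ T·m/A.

On the axis of a circular loop, B = μ₀IR² / [2(R²+z²)^(3/2)].
R² + z² = (0.147)² + (0.0553)² = 0.02467 m², and (R²+z²)^(3/2) = 3.87×10⁻³ m³.
B = (4π×10⁻⁷ × 3.87 × 0.02161) / (2 × 3.87×10⁻³) = 1.36×10⁻⁵ T.

B ≈ 13.6 μT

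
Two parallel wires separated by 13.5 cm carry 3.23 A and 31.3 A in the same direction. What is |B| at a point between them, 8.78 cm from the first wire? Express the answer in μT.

Each long wire gives B = μ₀I/(2πd). Distances are d₁ = 0.0878 m and d₂ = 0.0472 m.
B₁ = 7.36×10⁻⁶ T, B₂ = 1.33×10⁻⁴ T.
Between parallel currents the two contributions point in opposite directions, so they subtract. B = |B₁ − B₂| = |7.36×10⁻⁶ − 1.33×10⁻⁴| = 1.25×10⁻⁴ T.

B ≈ 125 μT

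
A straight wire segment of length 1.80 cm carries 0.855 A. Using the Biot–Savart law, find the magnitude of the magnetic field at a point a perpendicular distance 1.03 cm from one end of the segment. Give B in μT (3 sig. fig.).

For a finite straight segment, B = (μ₀I/4πd)(sinθ₁ + sinθ₂), where θ₁, θ₂ are the angles from the perpendicular to each end.
The perpendicular foot is at one end, so the two end-offsets along the wire are 0 and L = 0.018 m.
sinθ₁ = 0/√(0²+0.0103²) = 0.0000; sinθ₂ = 0.018/√(0.018²+0.0103²) = 0.8679.
B = (4π×10⁻⁷ × 0.855) / (4π × 0.0103) × (0.0000 + 0.8679) = 7.20×10⁻⁶ T.

B ≈ 7.20 μT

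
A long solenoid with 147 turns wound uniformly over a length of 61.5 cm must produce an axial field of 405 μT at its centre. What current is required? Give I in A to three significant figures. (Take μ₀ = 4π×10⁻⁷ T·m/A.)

I ≈ 1.35 A

Inside a long solenoid B = μ₀nI with n = 239 m⁻¹, so I = B/(μ₀n).
I = 4.05×10⁻⁴ / (4π×10⁻⁷ × 239) = 1.35 A.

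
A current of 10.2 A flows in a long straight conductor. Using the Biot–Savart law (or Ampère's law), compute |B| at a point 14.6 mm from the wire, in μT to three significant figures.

B ≈ 140 μT

For an infinitely long straight wire, B = μ₀I/(2πd).
B = (4π×10⁻⁷ × 10.2) / (2π × 0.0146) = 1.40×10⁻⁴ T.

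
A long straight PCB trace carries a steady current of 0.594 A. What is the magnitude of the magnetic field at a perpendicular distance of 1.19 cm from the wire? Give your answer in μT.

For an infinitely long straight wire, B = μ₀I/(2πd).
B = (4π×10⁻⁷ × 0.594) / (2π × 0.0119) = 9.98×10⁻⁶ T.

B ≈ 9.98 μT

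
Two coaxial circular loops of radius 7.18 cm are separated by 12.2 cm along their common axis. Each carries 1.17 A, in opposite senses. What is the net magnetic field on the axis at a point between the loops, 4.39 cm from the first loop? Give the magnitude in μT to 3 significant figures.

Each loop contributes B = μ₀IR²/[2(R²+z²)^(3/2)] on the axis, with z measured from that loop.
Loop 1 (z = 0.0439 m): B₁ = 6.36×10⁻⁶ T. Loop 2 (z = 0.0781 m): B₂ = 3.17×10⁻⁶ T.
The fields oppose: B = |B₁ − B₂| = 3.18×10⁻⁶ T.

B ≈ 3.18 μT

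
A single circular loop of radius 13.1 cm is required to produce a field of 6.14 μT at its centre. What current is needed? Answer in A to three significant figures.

I ≈ 1.28 A

At the centre of a circular loop B = μ₀I/(2R), so I = 2RB/μ₀.
With R = 0.131 m, I = 2 × 0.131 × 6.14×10⁻⁶ / (4π×10⁻⁷) = 1.28 A.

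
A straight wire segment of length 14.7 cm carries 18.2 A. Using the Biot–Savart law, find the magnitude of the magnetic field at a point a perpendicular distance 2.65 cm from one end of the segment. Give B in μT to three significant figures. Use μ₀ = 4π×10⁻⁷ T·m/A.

B ≈ 67.6 μT

For a finite straight segment, B = (μ₀I/4πd)(sinθ₁ + sinθ₂), where θ₁, θ₂ are the angles from the perpendicular to each end.
The perpendicular foot is at one end, so the two end-offsets along the wire are 0 and L = 0.147 m.
sinθ₁ = 0/√(0²+0.0265²) = 0.0000; sinθ₂ = 0.147/√(0.147²+0.0265²) = 0.9841.
B = (4π×10⁻⁷ × 18.2) / (4π × 0.0265) × (0.0000 + 0.9841) = 6.76×10⁻⁵ T.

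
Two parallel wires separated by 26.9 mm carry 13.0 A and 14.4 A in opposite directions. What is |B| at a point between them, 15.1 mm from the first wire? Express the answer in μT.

B ≈ 416 μT

Each long wire gives B = μ₀I/(2πd). Distances are d₁ = 0.0151 m and d₂ = 0.0118 m.
B₁ = 1.72×10⁻⁴ T, B₂ = 2.44×10⁻⁴ T.
Between antiparallel currents both contributions point the same way, so they add. B = B₁ + B₂ = 1.72×10⁻⁴ + 2.44×10⁻⁴ = 4.16×10⁻⁴ T.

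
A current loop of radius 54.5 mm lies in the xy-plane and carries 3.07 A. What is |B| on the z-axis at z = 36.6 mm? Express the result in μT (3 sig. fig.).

B ≈ 20.2 μT

On the axis of a circular loop, B = μ₀IR² / [2(R²+z²)^(3/2)].
R² + z² = (0.0545)² + (0.0366)² = 0.00431 m², and (R²+z²)^(3/2) = 2.83×10⁻⁴ m³.
B = (4π×10⁻⁷ × 3.07 × 0.00297) / (2 × 2.83×10⁻⁴) = 2.02×10⁻⁵ T.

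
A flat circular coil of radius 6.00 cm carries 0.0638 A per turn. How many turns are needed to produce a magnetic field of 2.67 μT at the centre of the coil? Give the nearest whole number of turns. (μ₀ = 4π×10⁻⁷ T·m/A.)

N = 4

For an N-turn coil, B = Nμ₀I/(2R). A single turn gives B₁ = 6.68×10⁻⁷ T with R = 0.06 m.
N = B/B₁ = 2.67×10⁻⁶ / 6.68×10⁻⁷ = 4.00.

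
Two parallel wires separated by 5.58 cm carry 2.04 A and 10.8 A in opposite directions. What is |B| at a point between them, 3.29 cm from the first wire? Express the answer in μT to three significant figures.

B ≈ 107 μT

Each long wire gives B = μ₀I/(2πd). Distances are d₁ = 0.0329 m and d₂ = 0.0229 m.
B₁ = 1.24×10⁻⁵ T, B₂ = 9.43×10⁻⁵ T.
Between antiparallel currents both contributions point the same way, so they add. B = B₁ + B₂ = 1.24×10⁻⁵ + 9.43×10⁻⁵ = 1.07×10⁻⁴ T.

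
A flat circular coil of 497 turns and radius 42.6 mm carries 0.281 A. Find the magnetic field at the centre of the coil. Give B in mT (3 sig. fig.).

B ≈ 2.06 mT

For an N-turn flat coil, B = Nμ₀I/(2R) with R = 0.0426 m.
B = 497 × 4.14×10⁻⁶ T = 2.06×10⁻³ T.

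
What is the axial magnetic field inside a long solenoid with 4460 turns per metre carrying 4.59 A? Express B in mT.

Inside a long solenoid, B = μ₀nI with n = 4460 turns/m.
B = 4π×10⁻⁷ × 4460 × 4.59 = 2.57×10⁻² T.

B ≈ 25.7 mT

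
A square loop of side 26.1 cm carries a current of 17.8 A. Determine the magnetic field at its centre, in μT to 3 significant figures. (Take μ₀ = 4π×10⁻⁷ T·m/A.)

B ≈ 77.2 μT

Each side is a finite straight segment at perpendicular distance d = a/(2 tan(π/4)) = 0.1305 m from the centre, with end-angles ±π/4.
One side contributes B₁ = (μ₀I/4πd)·2 sin(π/4) = 1.93×10⁻⁵ T.
All 4 sides add in the same direction: B = 4 × 1.93×10⁻⁵ = 7.72×10⁻⁵ T.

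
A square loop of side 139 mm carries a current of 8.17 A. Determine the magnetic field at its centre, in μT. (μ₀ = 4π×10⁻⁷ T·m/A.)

Each side is a finite straight segment at perpendicular distance d = a/(2 tan(π/4)) = 0.0695 m from the centre, with end-angles ±π/4.
One side contributes B₁ = (μ₀I/4πd)·2 sin(π/4) = 1.66×10⁻⁵ T.
All 4 sides add in the same direction: B = 4 × 1.66×10⁻⁵ = 6.65×10⁻⁵ T.

B ≈ 66.5 μT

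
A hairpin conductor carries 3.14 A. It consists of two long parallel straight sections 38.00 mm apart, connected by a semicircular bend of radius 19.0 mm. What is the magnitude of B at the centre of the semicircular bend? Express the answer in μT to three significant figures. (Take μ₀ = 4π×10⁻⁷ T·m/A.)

The semicircular arc contributes B_arc = μ₀I·π/(4πR) = μ₀I/(4R) = 5.19×10⁻⁵ T.
Each semi-infinite lead is at perpendicular distance R = 0.019 m from the centre, with the perpendicular foot at its near end, so it contributes μ₀I/(4πR); both point the same way, together 3.31×10⁻⁵ T.
Arc and leads all point the same direction: B = 5.19×10⁻⁵ + 3.31×10⁻⁵ = 8.50×10⁻⁵ T.

B ≈ 85.0 μT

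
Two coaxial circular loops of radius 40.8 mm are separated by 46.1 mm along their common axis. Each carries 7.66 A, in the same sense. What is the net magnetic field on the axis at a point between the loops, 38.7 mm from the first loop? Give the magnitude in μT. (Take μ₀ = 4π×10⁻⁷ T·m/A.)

Each loop contributes B = μ₀IR²/[2(R²+z²)^(3/2)] on the axis, with z measured from that loop.
Loop 1 (z = 0.0387 m): B₁ = 4.51×10⁻⁵ T. Loop 2 (z = 0.0074 m): B₂ = 1.12×10⁻⁴ T.
The fields add: B = B₁ + B₂ = 1.57×10⁻⁴ T.

B ≈ 157 μT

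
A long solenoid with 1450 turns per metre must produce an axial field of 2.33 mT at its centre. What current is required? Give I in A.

Inside a long solenoid B = μ₀nI with n = 1450 m⁻¹, so I = B/(μ₀n).
I = 2.33×10⁻³ / (4π×10⁻⁷ × 1450) = 1.28 A.

I ≈ 1.28 A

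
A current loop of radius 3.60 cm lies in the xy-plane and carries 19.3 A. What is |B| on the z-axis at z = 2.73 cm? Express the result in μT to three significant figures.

B ≈ 170 μT

On the axis of a circular loop, B = μ₀IR² / [2(R²+z²)^(3/2)].
R² + z² = (0.036)² + (0.0273)² = 0.002041 m², and (R²+z²)^(3/2) = 9.22×10⁻⁵ m³.
B = (4π×10⁻⁷ × 19.3 × 0.001296) / (2 × 9.22×10⁻⁵) = 1.70×10⁻⁴ T.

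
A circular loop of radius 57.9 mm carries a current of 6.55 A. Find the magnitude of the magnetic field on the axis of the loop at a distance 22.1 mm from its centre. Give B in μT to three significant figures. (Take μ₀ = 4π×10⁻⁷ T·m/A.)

On the axis of a circular loop, B = μ₀IR² / [2(R²+z²)^(3/2)].
R² + z² = (0.0579)² + (0.0221)² = 0.003841 m², and (R²+z²)^(3/2) = 2.38×10⁻⁴ m³.
B = (4π×10⁻⁷ × 6.55 × 0.003352) / (2 × 2.38×10⁻⁴) = 5.80×10⁻⁵ T.

B ≈ 58.0 μT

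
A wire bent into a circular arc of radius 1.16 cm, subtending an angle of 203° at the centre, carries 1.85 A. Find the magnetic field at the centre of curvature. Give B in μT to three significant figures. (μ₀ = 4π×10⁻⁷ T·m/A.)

The Biot–Savart field of a circular arc at its centre is B = μ₀Iφ/(4πR), with φ = 3.543 rad.
B = (4π×10⁻⁷ × 1.85 × 3.543) / (4π × 0.0116) = 5.65×10⁻⁵ T.

B ≈ 56.5 μT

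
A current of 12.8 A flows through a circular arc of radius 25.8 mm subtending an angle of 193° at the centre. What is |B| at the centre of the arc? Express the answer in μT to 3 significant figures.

The Biot–Savart field of a circular arc at its centre is B = μ₀Iφ/(4πR), with φ = 3.368 rad.
B = (4π×10⁻⁷ × 12.8 × 3.368) / (4π × 0.0258) = 1.67×10⁻⁴ T.

B ≈ 167 μT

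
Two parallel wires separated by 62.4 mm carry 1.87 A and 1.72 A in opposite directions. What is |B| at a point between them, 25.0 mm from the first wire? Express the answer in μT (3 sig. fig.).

B ≈ 24.2 μT

Each long wire gives B = μ₀I/(2πd). Distances are d₁ = 0.025 m and d₂ = 0.0374 m.
B₁ = 1.50×10⁻⁵ T, B₂ = 9.20×10⁻⁶ T.
Between antiparallel currents both contributions point the same way, so they add. B = B₁ + B₂ = 1.50×10⁻⁵ + 9.20×10⁻⁶ = 2.42×10⁻⁵ T.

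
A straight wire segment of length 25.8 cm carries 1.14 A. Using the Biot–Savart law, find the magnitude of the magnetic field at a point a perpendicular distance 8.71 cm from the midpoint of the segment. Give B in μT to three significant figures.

B ≈ 2.17 μT

For a finite straight segment, B = (μ₀I/4πd)(sinθ₁ + sinθ₂), where θ₁, θ₂ are the angles from the perpendicular to each end.
The perpendicular from the point meets the wire at its midpoint, so each end is L/2 = 0.129 m away along the wire.
sinθ₁ = 0.129/√(0.129²+0.0871²) = 0.8288; sinθ₂ = 0.129/√(0.129²+0.0871²) = 0.8288.
B = (4π×10⁻⁷ × 1.14) / (4π × 0.0871) × (0.8288 + 0.8288) = 2.17×10⁻⁶ T.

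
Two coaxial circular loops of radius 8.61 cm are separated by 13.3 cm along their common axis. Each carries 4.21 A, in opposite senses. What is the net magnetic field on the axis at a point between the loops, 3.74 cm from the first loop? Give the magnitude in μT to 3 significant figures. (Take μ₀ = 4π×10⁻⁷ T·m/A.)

Each loop contributes B = μ₀IR²/[2(R²+z²)^(3/2)] on the axis, with z measured from that loop.
Loop 1 (z = 0.0374 m): B₁ = 2.37×10⁻⁵ T. Loop 2 (z = 0.0956 m): B₂ = 9.21×10⁻⁶ T.
The fields oppose: B = |B₁ − B₂| = 1.45×10⁻⁵ T.

B ≈ 14.5 μT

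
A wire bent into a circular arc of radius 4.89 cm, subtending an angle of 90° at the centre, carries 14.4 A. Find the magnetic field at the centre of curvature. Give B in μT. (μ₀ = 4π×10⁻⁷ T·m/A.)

B ≈ 46.3 μT

The Biot–Savart field of a circular arc at its centre is B = μ₀Iφ/(4πR), with φ = 1.571 rad.
B = (4π×10⁻⁷ × 14.4 × 1.571) / (4π × 0.0489) = 4.63×10⁻⁵ T.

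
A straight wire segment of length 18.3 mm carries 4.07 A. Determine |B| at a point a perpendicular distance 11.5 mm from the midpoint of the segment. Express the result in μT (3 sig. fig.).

B ≈ 44.1 μT

For a finite straight segment, B = (μ₀I/4πd)(sinθ₁ + sinθ₂), where θ₁, θ₂ are the angles from the perpendicular to each end.
The perpendicular from the point meets the wire at its midpoint, so each end is L/2 = 0.00915 m away along the wire.
sinθ₁ = 0.00915/√(0.00915²+0.0115²) = 0.6226; sinθ₂ = 0.00915/√(0.00915²+0.0115²) = 0.6226.
B = (4π×10⁻⁷ × 4.07) / (4π × 0.0115) × (0.6226 + 0.6226) = 4.41×10⁻⁵ T.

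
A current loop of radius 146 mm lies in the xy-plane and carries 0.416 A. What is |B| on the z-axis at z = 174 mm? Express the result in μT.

B ≈ 0.475 μT

On the axis of a circular loop, B = μ₀IR² / [2(R²+z²)^(3/2)].
R² + z² = (0.146)² + (0.174)² = 0.05159 m², and (R²+z²)^(3/2) = 1.17×10⁻² m³.
B = (4π×10⁻⁷ × 0.416 × 0.02132) / (2 × 1.17×10⁻²) = 4.75×10⁻⁷ T.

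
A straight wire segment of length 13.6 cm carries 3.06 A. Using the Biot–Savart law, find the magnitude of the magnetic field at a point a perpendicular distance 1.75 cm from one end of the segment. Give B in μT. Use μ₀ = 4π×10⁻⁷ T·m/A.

For a finite straight segment, B = (μ₀I/4πd)(sinθ₁ + sinθ₂), where θ₁, θ₂ are the angles from the perpendicular to each end.
The perpendicular foot is at one end, so the two end-offsets along the wire are 0 and L = 0.136 m.
sinθ₁ = 0/√(0²+0.0175²) = 0.0000; sinθ₂ = 0.136/√(0.136²+0.0175²) = 0.9918.
B = (4π×10⁻⁷ × 3.06) / (4π × 0.0175) × (0.0000 + 0.9918) = 1.73×10⁻⁵ T.

B ≈ 17.3 μT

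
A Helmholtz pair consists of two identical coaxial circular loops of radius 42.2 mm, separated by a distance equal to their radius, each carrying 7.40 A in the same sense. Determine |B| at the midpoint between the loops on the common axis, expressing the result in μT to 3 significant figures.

B ≈ 158 μT

Each loop contributes B = μ₀IR²/[2(R²+z²)^(3/2)] on the axis, with z measured from that loop.
Loop 1 (z = 0.0211 m): B₁ = 7.88×10⁻⁵ T. Loop 2 (z = 0.0211 m): B₂ = 7.88×10⁻⁵ T.
The fields add: B = B₁ + B₂ = 1.58×10⁻⁴ T.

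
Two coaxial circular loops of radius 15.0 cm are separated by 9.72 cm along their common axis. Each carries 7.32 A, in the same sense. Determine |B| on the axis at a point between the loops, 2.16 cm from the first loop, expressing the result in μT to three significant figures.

B ≈ 51.6 μT

Each loop contributes B = μ₀IR²/[2(R²+z²)^(3/2)] on the axis, with z measured from that loop.
Loop 1 (z = 0.0216 m): B₁ = 2.97×10⁻⁵ T. Loop 2 (z = 0.0756 m): B₂ = 2.18×10⁻⁵ T.
The fields add: B = B₁ + B₂ = 5.16×10⁻⁵ T.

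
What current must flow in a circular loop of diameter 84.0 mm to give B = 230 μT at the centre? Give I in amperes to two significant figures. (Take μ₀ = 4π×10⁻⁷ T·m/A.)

I ≈ 15 A

At the centre of a circular loop B = μ₀I/(2R), so I = 2RB/μ₀.
With R = 0.042 m, I = 2 × 0.042 × 2.30×10⁻⁴ / (4π×10⁻⁷) = 15.4 A.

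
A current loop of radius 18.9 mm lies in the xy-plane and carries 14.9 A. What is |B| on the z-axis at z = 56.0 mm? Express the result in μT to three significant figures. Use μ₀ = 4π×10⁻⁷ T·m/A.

On the axis of a circular loop, B = μ₀IR² / [2(R²+z²)^(3/2)].
R² + z² = (0.0189)² + (0.056)² = 0.003493 m², and (R²+z²)^(3/2) = 2.06×10⁻⁴ m³.
B = (4π×10⁻⁷ × 14.9 × 0.0003572) / (2 × 2.06×10⁻⁴) = 1.62×10⁻⁵ T.

B ≈ 16.2 μT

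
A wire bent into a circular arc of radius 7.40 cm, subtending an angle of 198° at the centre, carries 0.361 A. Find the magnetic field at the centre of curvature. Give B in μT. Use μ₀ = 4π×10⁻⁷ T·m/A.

B ≈ 1.69 μT

The Biot–Savart field of a circular arc at its centre is B = μ₀Iφ/(4πR), with φ = 3.456 rad.
B = (4π×10⁻⁷ × 0.361 × 3.456) / (4π × 0.074) = 1.69×10⁻⁶ T.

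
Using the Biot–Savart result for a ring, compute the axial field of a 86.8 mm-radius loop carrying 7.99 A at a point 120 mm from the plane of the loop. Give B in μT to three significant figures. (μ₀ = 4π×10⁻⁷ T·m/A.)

B ≈ 11.6 μT

On the axis of a circular loop, B = μ₀IR² / [2(R²+z²)^(3/2)].
R² + z² = (0.0868)² + (0.12)² = 0.02193 m², and (R²+z²)^(3/2) = 3.25×10⁻³ m³.
B = (4π×10⁻⁷ × 7.99 × 0.007534) / (2 × 3.25×10⁻³) = 1.16×10⁻⁵ T.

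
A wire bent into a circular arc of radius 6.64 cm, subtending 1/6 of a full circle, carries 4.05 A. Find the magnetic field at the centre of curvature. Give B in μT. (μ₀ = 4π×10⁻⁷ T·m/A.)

The Biot–Savart field of a circular arc at its centre is B = μ₀Iφ/(4πR), with φ = 1.047 rad.
B = (4π×10⁻⁷ × 4.05 × 1.047) / (4π × 0.0664) = 6.39×10⁻⁶ T.

B ≈ 6.39 μT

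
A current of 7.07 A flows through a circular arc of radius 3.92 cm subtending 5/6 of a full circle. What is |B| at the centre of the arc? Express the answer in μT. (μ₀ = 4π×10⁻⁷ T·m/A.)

The Biot–Savart field of a circular arc at its centre is B = μ₀Iφ/(4πR), with φ = 5.236 rad.
B = (4π×10⁻⁷ × 7.07 × 5.236) / (4π × 0.0392) = 9.44×10⁻⁵ T.

B ≈ 94.4 μT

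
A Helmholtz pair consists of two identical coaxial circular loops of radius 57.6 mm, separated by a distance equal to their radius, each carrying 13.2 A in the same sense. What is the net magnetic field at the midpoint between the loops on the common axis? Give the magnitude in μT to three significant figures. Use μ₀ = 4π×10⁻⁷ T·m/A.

B ≈ 206 μT

Each loop contributes B = μ₀IR²/[2(R²+z²)^(3/2)] on the axis, with z measured from that loop.
Loop 1 (z = 0.0288 m): B₁ = 1.03×10⁻⁴ T. Loop 2 (z = 0.0288 m): B₂ = 1.03×10⁻⁴ T.
The fields add: B = B₁ + B₂ = 2.06×10⁻⁴ T.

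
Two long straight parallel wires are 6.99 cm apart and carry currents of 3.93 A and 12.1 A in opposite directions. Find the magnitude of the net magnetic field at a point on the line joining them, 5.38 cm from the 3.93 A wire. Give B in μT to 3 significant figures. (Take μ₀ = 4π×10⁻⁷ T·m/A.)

B ≈ 165 μT

Each long wire gives B = μ₀I/(2πd). Distances are d₁ = 0.0538 m and d₂ = 0.0161 m.
B₁ = 1.46×10⁻⁵ T, B₂ = 1.50×10⁻⁴ T.
Between antiparallel currents both contributions point the same way, so they add. B = B₁ + B₂ = 1.46×10⁻⁵ + 1.50×10⁻⁴ = 1.65×10⁻⁴ T.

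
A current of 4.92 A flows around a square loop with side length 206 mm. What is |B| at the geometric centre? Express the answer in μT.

B ≈ 27.0 μT

Each side is a finite straight segment at perpendicular distance d = a/(2 tan(π/4)) = 0.103 m from the centre, with end-angles ±π/4.
One side contributes B₁ = (μ₀I/4πd)·2 sin(π/4) = 6.76×10⁻⁶ T.
All 4 sides add in the same direction: B = 4 × 6.76×10⁻⁶ = 2.70×10⁻⁵ T.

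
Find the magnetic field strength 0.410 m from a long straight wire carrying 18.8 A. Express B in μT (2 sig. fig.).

B ≈ 9.2 μT

For an infinitely long straight wire, B = μ₀I/(2πd).
B = (4π×10⁻⁷ × 18.8) / (2π × 0.41) = 9.17×10⁻⁶ T.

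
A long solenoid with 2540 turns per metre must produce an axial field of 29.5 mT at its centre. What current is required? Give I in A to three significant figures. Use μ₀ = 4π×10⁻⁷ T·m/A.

Inside a long solenoid B = μ₀nI with n = 2540 m⁻¹, so I = B/(μ₀n).
I = 2.95×10⁻² / (4π×10⁻⁷ × 2540) = 9.24 A.

I ≈ 9.24 A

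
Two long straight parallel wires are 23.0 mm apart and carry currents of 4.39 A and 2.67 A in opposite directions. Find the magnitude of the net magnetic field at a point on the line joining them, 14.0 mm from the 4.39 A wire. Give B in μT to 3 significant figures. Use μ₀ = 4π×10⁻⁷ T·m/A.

B ≈ 122 μT

Each long wire gives B = μ₀I/(2πd). Distances are d₁ = 0.014 m and d₂ = 0.009 m.
B₁ = 6.27×10⁻⁵ T, B₂ = 5.93×10⁻⁵ T.
Between antiparallel currents both contributions point the same way, so they add. B = B₁ + B₂ = 6.27×10⁻⁵ + 5.93×10⁻⁵ = 1.22×10⁻⁴ T.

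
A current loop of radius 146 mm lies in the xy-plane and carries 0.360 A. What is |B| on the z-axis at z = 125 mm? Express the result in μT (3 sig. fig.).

B ≈ 0.679 μT

On the axis of a circular loop, B = μ₀IR² / [2(R²+z²)^(3/2)].
R² + z² = (0.146)² + (0.125)² = 0.03694 m², and (R²+z²)^(3/2) = 7.10×10⁻³ m³.
B = (4π×10⁻⁷ × 0.360 × 0.02132) / (2 × 7.10×10⁻³) = 6.79×10⁻⁷ T.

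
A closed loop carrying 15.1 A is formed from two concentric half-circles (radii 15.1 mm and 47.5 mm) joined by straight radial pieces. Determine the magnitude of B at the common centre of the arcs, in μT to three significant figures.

B ≈ 214 μT

The radial connectors point toward the centre, so dl × r̂ = 0 and they contribute nothing.
Each semicircle gives μ₀I/(4R): inner arc 3.14×10⁻⁴ T, outer arc 9.99×10⁻⁵ T.
The two arcs carry current in opposite angular senses, so their fields oppose: B = |3.14×10⁻⁴ − 9.99×10⁻⁵| = 2.14×10⁻⁴ T.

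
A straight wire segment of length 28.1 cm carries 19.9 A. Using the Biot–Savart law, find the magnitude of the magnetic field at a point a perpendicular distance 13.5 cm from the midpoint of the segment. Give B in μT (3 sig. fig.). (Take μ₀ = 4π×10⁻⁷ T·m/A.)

For a finite straight segment, B = (μ₀I/4πd)(sinθ₁ + sinθ₂), where θ₁, θ₂ are the angles from the perpendicular to each end.
The perpendicular from the point meets the wire at its midpoint, so each end is L/2 = 0.1405 m away along the wire.
sinθ₁ = 0.1405/√(0.1405²+0.135²) = 0.7211; sinθ₂ = 0.1405/√(0.1405²+0.135²) = 0.7211.
B = (4π×10⁻⁷ × 19.9) / (4π × 0.135) × (0.7211 + 0.7211) = 2.13×10⁻⁵ T.

B ≈ 21.3 μT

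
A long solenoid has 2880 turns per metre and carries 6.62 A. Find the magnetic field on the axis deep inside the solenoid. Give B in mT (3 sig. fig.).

Inside a long solenoid, B = μ₀nI with n = 2880 turns/m.
B = 4π×10⁻⁷ × 2880 × 6.62 = 2.40×10⁻² T.

B ≈ 24.0 mT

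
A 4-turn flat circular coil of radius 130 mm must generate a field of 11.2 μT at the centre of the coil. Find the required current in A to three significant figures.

I ≈ 0.579 A

For an N-turn coil, B = Nμ₀I/(2R) with R = 0.13 m, so I = 2RB/(Nμ₀) = 2 × 0.13 × 1.12×10⁻⁵ / (4 × 4π×10⁻⁷) = 0.579 A.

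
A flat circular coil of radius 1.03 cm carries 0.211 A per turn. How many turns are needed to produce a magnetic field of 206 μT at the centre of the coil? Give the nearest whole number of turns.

N = 16

For an N-turn coil, B = Nμ₀I/(2R). A single turn gives B₁ = 1.29×10⁻⁵ T with R = 0.0103 m.
N = B/B₁ = 2.06×10⁻⁴ / 1.29×10⁻⁵ = 16.00.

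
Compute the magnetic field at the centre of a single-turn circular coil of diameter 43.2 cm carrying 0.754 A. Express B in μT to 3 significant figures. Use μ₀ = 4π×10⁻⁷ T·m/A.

B ≈ 2.19 μT

At the centre of a circular loop the Biot–Savart law gives B = μ₀I/(2R) (so R = 0.216 m).
B = (4π×10⁻⁷ × 0.754) / (2 × 0.216) = 2.19×10⁻⁶ T.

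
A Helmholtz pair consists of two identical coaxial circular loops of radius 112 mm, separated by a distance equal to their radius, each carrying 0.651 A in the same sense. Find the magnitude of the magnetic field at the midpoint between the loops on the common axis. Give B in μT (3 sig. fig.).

Each loop contributes B = μ₀IR²/[2(R²+z²)^(3/2)] on the axis, with z measured from that loop.
Loop 1 (z = 0.056 m): B₁ = 2.61×10⁻⁶ T. Loop 2 (z = 0.056 m): B₂ = 2.61×10⁻⁶ T.
The fields add: B = B₁ + B₂ = 5.23×10⁻⁶ T.

B ≈ 5.23 μT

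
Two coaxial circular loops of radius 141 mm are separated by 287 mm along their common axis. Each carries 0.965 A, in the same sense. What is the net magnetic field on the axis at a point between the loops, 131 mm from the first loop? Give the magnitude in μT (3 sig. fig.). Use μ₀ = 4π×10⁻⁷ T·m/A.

Each loop contributes B = μ₀IR²/[2(R²+z²)^(3/2)] on the axis, with z measured from that loop.
Loop 1 (z = 0.131 m): B₁ = 1.69×10⁻⁶ T. Loop 2 (z = 0.156 m): B₂ = 1.30×10⁻⁶ T.
The fields add: B = B₁ + B₂ = 2.99×10⁻⁶ T.

B ≈ 2.99 μT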